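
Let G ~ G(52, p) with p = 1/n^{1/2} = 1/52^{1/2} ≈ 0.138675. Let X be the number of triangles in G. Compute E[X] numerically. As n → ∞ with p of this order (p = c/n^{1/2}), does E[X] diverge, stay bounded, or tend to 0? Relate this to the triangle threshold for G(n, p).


Number of potential triangles: C(52, 3) = 22100.
Each occurs with probability p³ ≈ (0.138675)³ ≈ 2.66682787e-03.
By linearity: E[X] = C(52, 3)·p³ ≈ 22100 · 2.66682787e-03 ≈ 58.936896.
Since α = 1/2 < 1, p = c/n^{1/2} ≫ 1/n is above the triangle threshold p ~ 1/n. Asymptotically E[X] ~ (c³/6)·n^{3(1−α)} = (1³/6)·n^{1.5} → ∞; triangles are abundant w.h.p.

E[X] ≈ 58.936896; in regime p = Θ(1/n^{1/2}) E[X] diverges (above the triangle threshold p ~ 1/n).


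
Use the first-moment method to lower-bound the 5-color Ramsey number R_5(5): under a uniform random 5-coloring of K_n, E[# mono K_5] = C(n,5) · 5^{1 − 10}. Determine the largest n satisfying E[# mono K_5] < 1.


We need C(n, 5) · 5^{1 − 10} < 1, i.e. C(n, 5) < 5^{10 − 1} = 1953125.
Check values of n near the boundary:
  n = 46: C(46, 5) = 1370754; 1370754 < 1953125? YES
  n = 47: C(47, 5) = 1533939; 1533939 < 1953125? YES
  n = 48: C(48, 5) = 1712304; 1712304 < 1953125? YES
  n = 49: C(49, 5) = 1906884; 1906884 < 1953125? YES
  n = 50: C(50, 5) = 2118760; 2118760 < 1953125? NO
The largest n with C(n, 5) < 1953125 is n = 49 (where E[X] = 1906884/1953125 ≈ 0.97632). Hence R_5(5) > 49, i.e. R_5(5) ≥ 50.

Largest n = 49; hence R_5(5) > 49.


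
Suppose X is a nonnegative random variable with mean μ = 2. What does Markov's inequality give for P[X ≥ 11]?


μ = E[X] = 2, a = 11.
Markov: P[X ≥ 11] ≤ μ/a = (2)/11 = 2/11.
Numerically: ≈ 0.18182.
(Since a = 11 > μ = 2.00000, the bound 2/11 is < 1 and informative.)

P[X ≥ 11] ≤ 2/11 ≈ 0.18182.


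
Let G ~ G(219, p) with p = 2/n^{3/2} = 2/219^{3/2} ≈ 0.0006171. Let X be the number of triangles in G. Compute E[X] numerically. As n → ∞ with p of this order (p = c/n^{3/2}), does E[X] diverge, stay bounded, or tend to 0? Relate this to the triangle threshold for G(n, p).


Number of potential triangles: C(219, 3) = 1726669.
Each occurs with probability p³ ≈ (0.0006171)³ ≈ 2.350128e-10.
By linearity: E[X] = C(219, 3)·p³ ≈ 1726669 · 2.350128e-10 ≈ 0.0004.
Since α = 3/2 > 1, p = c/n^{3/2} = o(1/n) is below the triangle threshold p ~ 1/n. Asymptotically E[X] ~ (c³/6)·n^{3(1−α)} = (2³/6)·n^{-1.5} → 0, so by Markov's inequality G has no triangles w.h.p.

E[X] ≈ 0.0004; in regime p = Θ(1/n^{3/2}) E[X] tends to 0 (below the triangle threshold p ~ 1/n).


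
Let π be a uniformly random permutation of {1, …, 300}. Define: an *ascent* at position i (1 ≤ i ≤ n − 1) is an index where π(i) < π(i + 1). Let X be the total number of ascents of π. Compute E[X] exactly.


Write X = Σ X_I over i = 1, …, 299, with X_I the indicator of one ascent.
There are 299 indicators.
For each fixed i, the pair (π(i), π(i+1)) is a uniformly random ordered pair of distinct values from {1, …, 300}; by symmetry P[π(i) < π(i+1)] = 1/2.
By linearity: E[X] = 299 · (1/2) = (300 − 1) · (1/2) = 299/2 ≈ 149.500.

E[X] = 299/2 = 149.500.


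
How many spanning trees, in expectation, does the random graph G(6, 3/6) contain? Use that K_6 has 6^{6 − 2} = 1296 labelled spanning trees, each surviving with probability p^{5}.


K_6 has 6^{6 − 2} = 1296 labelled spanning trees.
For each such spanning tree H, let X_H = 1 if all 5 edges of H are present in G. Then P[X_H = 1] = p^{5} = (1/2)^{5} = 1/32.
Summing the indicators: E[X] = Σ_H E[X_H] = 1296 · p^{5} = 1296 · 1/32 = 81/2.
Numerically: E[X] ≈ 40.5.

E[X] = 1296 · (1/2)^{5} = 81/2 ≈ 40.5.


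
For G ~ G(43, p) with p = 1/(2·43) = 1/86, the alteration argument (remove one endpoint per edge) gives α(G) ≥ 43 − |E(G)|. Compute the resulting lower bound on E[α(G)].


E[|E(G)|] = C(43, 2)·p = 903 · (1/86) = 21/2.
E[α(G)] ≥ n − E[|E(G)|] = 43 − 21/2 = 65/2.
Numerically: ≈ 32.500000.
(This is only a lower bound; the true E[α(G)] may be larger.)

E[α(G)] ≥ 65/2 ≈ 32.500000.


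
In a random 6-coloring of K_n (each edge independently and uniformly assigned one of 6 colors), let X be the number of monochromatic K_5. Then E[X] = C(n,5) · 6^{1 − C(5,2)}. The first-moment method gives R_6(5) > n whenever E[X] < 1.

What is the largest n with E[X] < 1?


We need C(n, 5) · 6^{1 − 10} < 1, i.e. C(n, 5) < 6^{10 − 1} = 10077696.
Check values of n near the boundary:
  n = 61: C(61, 5) = 5949147; 5949147 < 10077696? YES
  n = 62: C(62, 5) = 6471002; 6471002 < 10077696? YES
  n = 63: C(63, 5) = 7028847; 7028847 < 10077696? YES
  n = 64: C(64, 5) = 7624512; 7624512 < 10077696? YES
  n = 65: C(65, 5) = 8259888; 8259888 < 10077696? YES
  n = 66: C(66, 5) = 8936928; 8936928 < 10077696? YES
  n = 67: C(67, 5) = 9657648; 9657648 < 10077696? YES
  n = 68: C(68, 5) = 10424128; 10424128 < 10077696? NO
  n = 69: C(69, 5) = 11238513; 11238513 < 10077696? NO
  n = 70: C(70, 5) = 12103014; 12103014 < 10077696? NO
The largest n with C(n, 5) < 10077696 is n = 67 (where E[X] = 67067/69984 ≈ 0.958). Hence R_6(5) > 67, i.e. R_6(5) ≥ 68.

Largest n = 67; hence R_6(5) > 67.


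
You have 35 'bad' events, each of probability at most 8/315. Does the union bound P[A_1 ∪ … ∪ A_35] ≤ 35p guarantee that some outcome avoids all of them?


Union bound: P[∪_{i=1}^{35} A_i] ≤ Σ_i P[A_i] ≤ 35·p = 35·(8/315) = 8/9.
Numerically: 8/9 ≈ 0.88889.
Is 8/9 < 1? YES.
Since P[∪ A_i] ≤ 8/9 < 1, the complement has P[∩ A_i^c] ≥ 1 − 8/9 = 1/9 > 0, so some outcome avoids every A_i.

35·p = 8/9 ≈ 0.88889; existence CERTIFIED by the union bound.


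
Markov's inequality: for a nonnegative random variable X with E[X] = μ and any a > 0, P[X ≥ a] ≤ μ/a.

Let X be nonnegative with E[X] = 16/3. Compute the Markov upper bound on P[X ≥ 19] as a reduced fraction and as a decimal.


μ = E[X] = 16/3, a = 19.
Markov: P[X ≥ 19] ≤ μ/a = (16/3)/19 = 16/57.
Numerically: ≈ 0.2807.
(Since a = 19 > μ = 5.3333, the bound 16/57 is < 1 and informative.)

P[X ≥ 19] ≤ 16/57 ≈ 0.2807.


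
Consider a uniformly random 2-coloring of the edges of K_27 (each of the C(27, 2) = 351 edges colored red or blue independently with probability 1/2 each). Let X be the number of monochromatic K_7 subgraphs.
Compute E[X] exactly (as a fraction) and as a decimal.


Let X = Σ_S X_S over the C(27, 7) = 888030 subsets S of size 7, where X_S = 1 if the K_7 on S is monochromatic.
For a fixed S, the K_7 on S has C(7, 2) = 21 edges. P[all 21 edges red] = (1/2)^21, and likewise for blue, so P[monochromatic] = 2·(1/2)^21 = 2^{1 − 21} = 1/1048576.
By linearity: E[X] = C(27, 7) · 2^{1 − 21} = 888030 · 1/1048576 = 444015/524288.
Numerically: E[X] ≈ 0.847.

E[X] = C(27,7)·2^(1−C(7,2)) = 444015/524288 ≈ 0.847.


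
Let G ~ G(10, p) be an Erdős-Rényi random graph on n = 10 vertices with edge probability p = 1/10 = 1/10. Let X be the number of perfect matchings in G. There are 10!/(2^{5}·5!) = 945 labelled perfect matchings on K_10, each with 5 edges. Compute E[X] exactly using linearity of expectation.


K_10 has 10!/(2^{5}·5!) = 945 labelled perfect matchings.
For each such perfect matching H, let X_H = 1 if all 5 edges of H are present in G. Then P[X_H = 1] = p^{5} = (1/10)^{5} = 1/100000.
Summing the indicators: E[X] = Σ_H E[X_H] = 945 · p^{5} = 945 · 1/100000 = 189/20000.
Numerically: E[X] ≈ 0.00945.

E[X] = 945 · (1/10)^{5} = 189/20000 ≈ 0.00945.


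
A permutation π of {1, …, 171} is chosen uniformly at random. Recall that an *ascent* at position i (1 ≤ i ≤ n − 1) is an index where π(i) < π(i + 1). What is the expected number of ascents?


Write X = Σ X_I over i = 1, …, 170, with X_I the indicator of one ascent.
There are 170 indicators.
For each fixed i, the pair (π(i), π(i+1)) is a uniformly random ordered pair of distinct values from {1, …, 171}; by symmetry P[π(i) < π(i+1)] = 1/2.
By linearity: E[X] = 170 · (1/2) = (171 − 1) · (1/2) = 85 ≈ 85.0000.

E[X] = 85 = 85.0000.


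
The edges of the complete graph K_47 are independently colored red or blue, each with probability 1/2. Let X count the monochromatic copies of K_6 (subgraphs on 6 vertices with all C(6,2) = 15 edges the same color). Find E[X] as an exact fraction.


Let X = Σ_S X_S over the C(47, 6) = 10737573 subsets S of size 6, where X_S = 1 if the K_6 on S is monochromatic.
For a fixed S, the K_6 on S has C(6, 2) = 15 edges. P[all 15 edges red] = (1/2)^15, and likewise for blue, so P[monochromatic] = 2·(1/2)^15 = 2^{1 − 15} = 1/16384.
By linearity of expectation: E[X] = C(47, 6) · 2^{1 − 15} = 10737573 · 1/16384 = 10737573/16384.
Numerically: E[X] ≈ 655.369446.

E[X] = C(47,6)·2^(1−C(6,2)) = 10737573/16384 ≈ 655.369446.


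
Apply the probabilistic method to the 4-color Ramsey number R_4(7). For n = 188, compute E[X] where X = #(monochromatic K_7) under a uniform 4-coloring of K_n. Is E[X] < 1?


E[X] = C(188, 7) · 4^{1 − 21} = 1470936391496 · 4^{−20} = 1470936391496/1099511627776.
As a reduced fraction: E[X] = 183867048937/137438953472 ≈ 1.33781.
Is E[X] < 1? NO.
Since E[X] ≥ 1, the first-moment bound is inconclusive at n = 188; it does NOT by itself certify R_4(7) > 188.

E[X] = 183867048937/137438953472 ≈ 1.33781; E[X] ≥ 1; first-moment method inconclusive here.


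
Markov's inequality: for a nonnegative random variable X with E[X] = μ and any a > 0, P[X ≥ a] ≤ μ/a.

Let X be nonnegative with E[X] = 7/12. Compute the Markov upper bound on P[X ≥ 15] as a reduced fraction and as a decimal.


μ = E[X] = 7/12, a = 15.
Markov: P[X ≥ 15] ≤ μ/a = (7/12)/15 = 7/180.
Numerically: ≈ 0.039.
(Since a = 15 > μ = 0.583, the bound 7/180 is < 1 and informative.)

P[X ≥ 15] ≤ 7/180 ≈ 0.039.


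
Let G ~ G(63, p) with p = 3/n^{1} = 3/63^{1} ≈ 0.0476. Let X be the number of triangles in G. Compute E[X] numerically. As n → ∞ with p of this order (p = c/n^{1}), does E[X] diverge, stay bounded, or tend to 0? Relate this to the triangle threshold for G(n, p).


Number of potential triangles: C(63, 3) = 39711.
Each occurs with probability p³ ≈ (0.0476)³ ≈ 1.07980e-04.
By linearity: E[X] = C(63, 3)·p³ ≈ 39711 · 1.07980e-04 ≈ 4.288.
Here α = 1, so p = 3/n is exactly at the triangle threshold p ~ 1/n. Asymptotically E[X] → c³/6 = 3³/6 = 9/2 ≈ 4.500, a bounded constant. In this regime the triangle count is asymptotically Poisson(c³/6).

E[X] ≈ 4.288; in regime p = Θ(1/n^{1}) E[X] stays bounded (at the triangle threshold p ~ 1/n).


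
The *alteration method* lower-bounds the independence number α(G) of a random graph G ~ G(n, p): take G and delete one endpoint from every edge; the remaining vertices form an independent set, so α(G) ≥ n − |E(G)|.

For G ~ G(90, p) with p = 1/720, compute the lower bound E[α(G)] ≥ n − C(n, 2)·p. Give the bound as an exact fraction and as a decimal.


E[|E(G)|] = C(90, 2)·p = 4005 · (1/720) = 89/16.
E[α(G)] ≥ n − E[|E(G)|] = 90 − 89/16 = 1351/16.
Numerically: ≈ 84.4375.
(This is only a lower bound; the true E[α(G)] may be larger.)

E[α(G)] ≥ 1351/16 ≈ 84.4375.


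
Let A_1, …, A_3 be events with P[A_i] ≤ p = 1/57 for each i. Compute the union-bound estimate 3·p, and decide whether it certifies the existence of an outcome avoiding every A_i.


Union bound: P[∪_{i=1}^{3} A_i] ≤ Σ_i P[A_i] ≤ 3·p = 3·(1/57) = 1/19.
Numerically: 1/19 ≈ 0.05263.
Is 1/19 < 1? YES.
Since P[∪ A_i] ≤ 1/19 < 1, the complement has P[∩ A_i^c] ≥ 1 − 1/19 = 18/19 > 0, so some outcome avoids every A_i.

3·p = 1/19 ≈ 0.05263; existence CERTIFIED by the union bound.


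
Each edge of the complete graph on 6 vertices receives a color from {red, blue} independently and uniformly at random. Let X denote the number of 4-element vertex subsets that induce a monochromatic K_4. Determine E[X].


Let X = Σ_S X_S over the C(6, 4) = 15 subsets S of size 4, where X_S = 1 if the K_4 on S is monochromatic.
For a fixed S, the K_4 on S has C(4, 2) = 6 edges. P[all 6 edges red] = (1/2)^6, and likewise for blue, so P[monochromatic] = 2·(1/2)^6 = 2^{1 − 6} = 1/32.
By linearity of expectation: E[X] = C(6, 4) · 2^{1 − 6} = 15 · 1/32 = 15/32.
Numerically: E[X] ≈ 0.468750.

E[X] = C(6,4)·2^(1−C(4,2)) = 15/32 ≈ 0.468750.


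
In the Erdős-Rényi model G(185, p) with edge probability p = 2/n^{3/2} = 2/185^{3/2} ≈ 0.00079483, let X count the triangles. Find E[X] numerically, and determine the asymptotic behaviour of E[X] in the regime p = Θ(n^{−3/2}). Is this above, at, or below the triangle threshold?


Number of potential triangles: C(185, 3) = 1038220.
Each occurs with probability p³ ≈ (0.00079483)³ ≈ 5.0213120e-10.
By linearity: E[X] = C(185, 3)·p³ ≈ 1038220 · 5.0213120e-10 ≈ 0.00052.
Since α = 3/2 > 1, p = c/n^{3/2} = o(1/n) is below the triangle threshold p ~ 1/n. Asymptotically E[X] ~ (c³/6)·n^{3(1−α)} = (2³/6)·n^{-1.5} → 0, so by Markov's inequality G has no triangles w.h.p.

E[X] ≈ 0.00052; in regime p = Θ(1/n^{3/2}) E[X] tends to 0 (below the triangle threshold p ~ 1/n).


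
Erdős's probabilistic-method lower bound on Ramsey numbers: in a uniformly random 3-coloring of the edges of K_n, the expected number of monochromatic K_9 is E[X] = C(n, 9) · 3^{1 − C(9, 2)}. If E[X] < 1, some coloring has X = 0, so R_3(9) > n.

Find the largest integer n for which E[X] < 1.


We need C(n, 9) · 3^{1 − 36} < 1, i.e. C(n, 9) < 3^{36 − 1} = 50031545098999707.
Check values of n near the boundary:
  n = 298: C(298, 9) = 45207677551849890; 45207677551849890 < 50031545098999707? YES
  n = 299: C(299, 9) = 46610674441390059; 46610674441390059 < 50031545098999707? YES
  n = 300: C(300, 9) = 48052241692154700; 48052241692154700 < 50031545098999707? YES
  n = 301: C(301, 9) = 49533303936090975; 49533303936090975 < 50031545098999707? YES
  n = 302: C(302, 9) = 51054804739588650; 51054804739588650 < 50031545098999707? NO
  n = 303: C(303, 9) = 52617706925494425; 52617706925494425 < 50031545098999707? NO
The largest n with C(n, 9) < 50031545098999707 is n = 301 (where E[X] = 16511101312030325/16677181699666569 ≈ 0.9900). Hence R_3(9) > 301, i.e. R_3(9) ≥ 302.

Largest n = 301; hence R_3(9) > 301.


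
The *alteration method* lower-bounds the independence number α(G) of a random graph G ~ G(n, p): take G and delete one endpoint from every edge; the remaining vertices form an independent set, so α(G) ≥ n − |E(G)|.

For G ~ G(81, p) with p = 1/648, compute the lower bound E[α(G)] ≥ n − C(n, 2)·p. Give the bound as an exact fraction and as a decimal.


E[|E(G)|] = C(81, 2)·p = 3240 · (1/648) = 5.
E[α(G)] ≥ n − E[|E(G)|] = 81 − 5 = 76.
Numerically: ≈ 76.00000.
(This is only a lower bound; the true E[α(G)] may be larger.)

E[α(G)] ≥ 76 ≈ 76.00000.


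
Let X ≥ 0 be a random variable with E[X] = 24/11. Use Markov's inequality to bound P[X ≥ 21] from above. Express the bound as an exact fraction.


μ = E[X] = 24/11, a = 21.
Markov: P[X ≥ 21] ≤ μ/a = (24/11)/21 = 8/77.
Numerically: ≈ 0.103896.
(Since a = 21 > μ = 2.181818, the bound 8/77 is < 1 and informative.)

P[X ≥ 21] ≤ 8/77 ≈ 0.103896.


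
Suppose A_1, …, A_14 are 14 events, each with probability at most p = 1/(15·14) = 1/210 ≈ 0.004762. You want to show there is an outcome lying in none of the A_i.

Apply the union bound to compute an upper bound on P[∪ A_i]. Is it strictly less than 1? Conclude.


Union bound: P[∪_{i=1}^{14} A_i] ≤ Σ_i P[A_i] ≤ 14·p = 14·(1/210) = 1/15.
Numerically: 1/15 ≈ 0.066667.
Is 1/15 < 1? YES.
Since P[∪ A_i] ≤ 1/15 < 1, the complement has P[∩ A_i^c] ≥ 1 − 1/15 = 14/15 > 0, so some outcome avoids every A_i.

14·p = 1/15 ≈ 0.066667; existence CERTIFIED by the union bound.


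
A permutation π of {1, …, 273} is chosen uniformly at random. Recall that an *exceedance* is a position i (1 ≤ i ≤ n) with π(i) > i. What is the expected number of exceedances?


Write X = Σ_{i=1}^{273} X_i, where X_i = 1_{π(i) > i}.
For each fixed i, π(i) is uniform over {1, …, 273} (marginal of a uniform permutation), so P[π(i) > i] = (n − i)/n. Summing: Σ_{i=1}^{273} (n − i)/n = (0 + 1 + … + 272)/273 = 273(273 − 1)/(2·273) = (273 − 1)/2.
Hence E[X] = Σ_{i=1}^{273} (273 − i)/273 = 136 ≈ 136.00000.

E[X] = 136 = 136.00000.


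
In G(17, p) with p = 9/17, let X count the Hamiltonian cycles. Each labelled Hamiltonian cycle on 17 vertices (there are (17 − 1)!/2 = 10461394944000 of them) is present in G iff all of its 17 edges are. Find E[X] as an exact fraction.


K_17 has (17 − 1)!/2 = 10461394944000 labelled Hamiltonian cycles.
For each such Hamiltonian cycle H, let X_H = 1 if all 17 edges of H are present in G. Then P[X_H = 1] = p^{17} = (9/17)^{17} = 16677181699666569/827240261886336764177.
By linearity of expectation: E[X] = Σ_H E[X_H] = 10461394944000 · p^{17} = 10461394944000 · 16677181699666569/827240261886336764177 = 174466584313061171422427136000/827240261886336764177.
Numerically: E[X] ≈ 2.109e+08.

E[X] = 10461394944000 · (9/17)^{17} = 174466584313061171422427136000/827240261886336764177 ≈ 2.109e+08.


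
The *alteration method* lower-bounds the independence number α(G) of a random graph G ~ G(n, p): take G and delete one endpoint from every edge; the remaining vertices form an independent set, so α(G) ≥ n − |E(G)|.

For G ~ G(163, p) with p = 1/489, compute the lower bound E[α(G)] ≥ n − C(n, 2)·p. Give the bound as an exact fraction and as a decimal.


E[|E(G)|] = C(163, 2)·p = 13203 · (1/489) = 27.
E[α(G)] ≥ n − E[|E(G)|] = 163 − 27 = 136.
Numerically: ≈ 136.000.
(This is only a lower bound; the true E[α(G)] may be larger.)

E[α(G)] ≥ 136 ≈ 136.000.


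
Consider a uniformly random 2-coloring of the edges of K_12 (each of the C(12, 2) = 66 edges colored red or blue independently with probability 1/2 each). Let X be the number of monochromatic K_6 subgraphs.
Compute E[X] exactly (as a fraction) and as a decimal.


Let X = Σ_S X_S over the C(12, 6) = 924 subsets S of size 6, where X_S = 1 if the K_6 on S is monochromatic.
For a fixed S, the K_6 on S has C(6, 2) = 15 edges. P[all 15 edges red] = (1/2)^15, and likewise for blue, so P[monochromatic] = 2·(1/2)^15 = 2^{1 − 15} = 1/16384.
By linearity: E[X] = C(12, 6) · 2^{1 − 15} = 924 · 1/16384 = 231/4096.
Numerically: E[X] ≈ 0.05640.

E[X] = C(12,6)·2^(1−C(6,2)) = 231/4096 ≈ 0.05640.


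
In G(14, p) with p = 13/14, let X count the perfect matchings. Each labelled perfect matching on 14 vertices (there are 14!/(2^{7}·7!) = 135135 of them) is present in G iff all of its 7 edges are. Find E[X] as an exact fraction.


K_14 has 14!/(2^{7}·7!) = 135135 labelled perfect matchings.
For each such perfect matching H, let X_H = 1 if all 7 edges of H are present in G. Then P[X_H = 1] = p^{7} = (13/14)^{7} = 62748517/105413504.
Summing the indicators: E[X] = Σ_H E[X_H] = 135135 · p^{7} = 135135 · 62748517/105413504 = 1211360120685/15059072.
Numerically: E[X] ≈ 8.044e+04.

E[X] = 135135 · (13/14)^{7} = 1211360120685/15059072 ≈ 8.044e+04.


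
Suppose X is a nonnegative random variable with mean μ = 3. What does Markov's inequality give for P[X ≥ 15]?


μ = E[X] = 3, a = 15.
Markov: P[X ≥ 15] ≤ μ/a = (3)/15 = 1/5.
Numerically: ≈ 0.2000.
(Since a = 15 > μ = 3.0000, the bound 1/5 is < 1 and informative.)

P[X ≥ 15] ≤ 1/5 ≈ 0.2000.


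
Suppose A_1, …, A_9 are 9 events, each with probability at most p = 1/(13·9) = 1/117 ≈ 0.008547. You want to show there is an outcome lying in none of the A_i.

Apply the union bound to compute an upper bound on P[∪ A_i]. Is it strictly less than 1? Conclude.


Union bound: P[∪_{i=1}^{9} A_i] ≤ Σ_i P[A_i] ≤ 9·p = 9·(1/117) = 1/13.
Numerically: 1/13 ≈ 0.076923.
Is 1/13 < 1? YES.
Since P[∪ A_i] ≤ 1/13 < 1, the complement has P[∩ A_i^c] ≥ 1 − 1/13 = 12/13 > 0, so some outcome avoids every A_i.

9·p = 1/13 ≈ 0.076923; existence CERTIFIED by the union bound.


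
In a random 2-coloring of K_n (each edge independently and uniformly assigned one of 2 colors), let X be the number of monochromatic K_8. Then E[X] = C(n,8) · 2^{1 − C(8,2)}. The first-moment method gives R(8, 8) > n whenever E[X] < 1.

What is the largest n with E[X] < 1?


We need C(n, 8) · 2^{1 − 28} < 1, i.e. C(n, 8) < 2^{28 − 1} = 134217728.
Check values of n near the boundary:
  n = 37: C(37, 8) = 38608020; 38608020 < 134217728? YES
  n = 38: C(38, 8) = 48903492; 48903492 < 134217728? YES
  n = 39: C(39, 8) = 61523748; 61523748 < 134217728? YES
  n = 40: C(40, 8) = 76904685; 76904685 < 134217728? YES
  n = 41: C(41, 8) = 95548245; 95548245 < 134217728? YES
  n = 42: C(42, 8) = 118030185; 118030185 < 134217728? YES
  n = 43: C(43, 8) = 145008513; 145008513 < 134217728? NO
  n = 44: C(44, 8) = 177232627; 177232627 < 134217728? NO
  n = 45: C(45, 8) = 215553195; 215553195 < 134217728? NO
The largest n with C(n, 8) < 134217728 is n = 42 (where E[X] = 118030185/134217728 ≈ 0.87939). Hence R(8, 8) > 42, i.e. R(8, 8) ≥ 43.

Largest n = 42; hence R(8, 8) > 42.


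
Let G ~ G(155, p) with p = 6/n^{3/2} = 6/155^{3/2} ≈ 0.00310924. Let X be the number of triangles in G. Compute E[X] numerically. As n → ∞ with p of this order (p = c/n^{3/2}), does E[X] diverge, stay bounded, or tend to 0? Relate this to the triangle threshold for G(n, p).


Number of potential triangles: C(155, 3) = 608685.
Each occurs with probability p³ ≈ (0.00310924)³ ≈ 3.00580712e-08.
By linearity: E[X] = C(155, 3)·p³ ≈ 608685 · 3.00580712e-08 ≈ 0.018296.
Since α = 3/2 > 1, p = c/n^{3/2} = o(1/n) is below the triangle threshold p ~ 1/n. Asymptotically E[X] ~ (c³/6)·n^{3(1−α)} = (6³/6)·n^{-1.5} → 0, so by Markov's inequality G has no triangles w.h.p.

E[X] ≈ 0.018296; in regime p = Θ(1/n^{3/2}) E[X] tends to 0 (below the triangle threshold p ~ 1/n).


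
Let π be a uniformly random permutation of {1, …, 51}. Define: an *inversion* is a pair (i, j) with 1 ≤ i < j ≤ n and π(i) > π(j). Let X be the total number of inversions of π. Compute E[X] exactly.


Write X = Σ X_I over the C(51, 2) = 1275 pairs i < j, with X_I the indicator of one inversion.
There are 1275 indicators.
For each fixed pair i < j, the values π(i) and π(j) are two distinct elements of {1, …, 51} in uniformly random order; by symmetry P[π(i) > π(j)] = 1/2.
By linearity: E[X] = 1275 · (1/2) = C(51, 2) · (1/2) = 1275/2 = 1275/2 ≈ 637.500000.

E[X] = 1275/2 = 637.500000.


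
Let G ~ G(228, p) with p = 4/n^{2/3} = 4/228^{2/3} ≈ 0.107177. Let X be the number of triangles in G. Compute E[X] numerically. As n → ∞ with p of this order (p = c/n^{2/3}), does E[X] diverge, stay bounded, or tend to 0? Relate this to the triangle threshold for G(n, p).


Number of potential triangles: C(228, 3) = 1949476.
Each occurs with probability p³ ≈ (0.107177)³ ≈ 1.23114805e-03.
By linearity: E[X] = C(228, 3)·p³ ≈ 1949476 · 1.23114805e-03 ≈ 2400.093567.
Since α = 2/3 < 1, p = c/n^{2/3} ≫ 1/n is above the triangle threshold p ~ 1/n. Asymptotically E[X] ~ (c³/6)·n^{3(1−α)} = (4³/6)·n^{1} → ∞; triangles are abundant w.h.p.

E[X] ≈ 2400.093567; in regime p = Θ(1/n^{2/3}) E[X] diverges (above the triangle threshold p ~ 1/n).


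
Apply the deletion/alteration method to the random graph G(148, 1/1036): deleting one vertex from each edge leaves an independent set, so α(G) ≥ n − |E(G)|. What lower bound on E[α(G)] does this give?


E[|E(G)|] = C(148, 2)·p = 10878 · (1/1036) = 21/2.
E[α(G)] ≥ n − E[|E(G)|] = 148 − 21/2 = 275/2.
Numerically: ≈ 137.5000.
(This is only a lower bound; the true E[α(G)] may be larger.)

E[α(G)] ≥ 275/2 ≈ 137.5000.


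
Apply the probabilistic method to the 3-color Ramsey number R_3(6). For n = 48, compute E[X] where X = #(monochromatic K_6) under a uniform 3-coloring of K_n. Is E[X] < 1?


E[X] = C(48, 6) · 3^{1 − 15} = 12271512 · 3^{−14} = 12271512/4782969.
As a reduced fraction: E[X] = 4090504/1594323 ≈ 2.566.
Is E[X] < 1? NO.
Since E[X] ≥ 1, the first-moment bound is inconclusive at n = 48; it does NOT by itself certify R_3(6) > 48.

E[X] = 4090504/1594323 ≈ 2.566; E[X] ≥ 1; first-moment method inconclusive here.


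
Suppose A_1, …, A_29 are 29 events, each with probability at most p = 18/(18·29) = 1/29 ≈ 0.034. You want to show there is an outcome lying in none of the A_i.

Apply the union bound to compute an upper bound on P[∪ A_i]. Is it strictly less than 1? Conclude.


Union bound: P[∪_{i=1}^{29} A_i] ≤ Σ_i P[A_i] ≤ 29·p = 29·(1/29) = 1.
Numerically: 1 ≈ 1.000.
Is 1 < 1? NO.
Since the bound 1 is ≥ 1, the union bound is uninformative here; it does NOT by itself certify existence.

29·p = 1 ≈ 1.000; existence NOT certified by the union bound.


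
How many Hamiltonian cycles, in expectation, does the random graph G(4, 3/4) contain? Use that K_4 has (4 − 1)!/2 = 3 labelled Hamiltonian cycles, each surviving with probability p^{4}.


K_4 has (4 − 1)!/2 = 3 labelled Hamiltonian cycles.
For each such Hamiltonian cycle H, let X_H = 1 if all 4 edges of H are present in G. Then P[X_H = 1] = p^{4} = (3/4)^{4} = 81/256.
By linearity: E[X] = Σ_H E[X_H] = 3 · p^{4} = 3 · 81/256 = 243/256.
Numerically: E[X] ≈ 0.949.

E[X] = 3 · (3/4)^{4} = 243/256 ≈ 0.949.


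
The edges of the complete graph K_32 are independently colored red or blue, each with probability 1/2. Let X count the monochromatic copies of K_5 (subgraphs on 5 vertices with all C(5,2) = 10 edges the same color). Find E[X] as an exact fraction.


Let X = Σ_S X_S over the C(32, 5) = 201376 subsets S of size 5, where X_S = 1 if the K_5 on S is monochromatic.
For a fixed S, the K_5 on S has C(5, 2) = 10 edges. P[all 10 edges red] = (1/2)^10, and likewise for blue, so P[monochromatic] = 2·(1/2)^10 = 2^{1 − 10} = 1/512.
By linearity: E[X] = C(32, 5) · 2^{1 − 10} = 201376 · 1/512 = 6293/16.
Numerically: E[X] ≈ 393.3125.

E[X] = C(32,5)·2^(1−C(5,2)) = 6293/16 ≈ 393.3125.


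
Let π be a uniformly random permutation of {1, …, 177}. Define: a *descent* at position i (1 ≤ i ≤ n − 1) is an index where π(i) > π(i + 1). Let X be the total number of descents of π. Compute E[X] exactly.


Write X = Σ X_I over i = 1, …, 176, with X_I the indicator of one descent.
There are 176 indicators.
For each fixed i, the pair (π(i), π(i+1)) is a uniformly random ordered pair of distinct values from {1, …, 177}; by symmetry P[π(i) > π(i+1)] = 1/2.
By linearity: E[X] = 176 · (1/2) = (177 − 1) · (1/2) = 88 ≈ 88.0000.

E[X] = 88 = 88.0000.


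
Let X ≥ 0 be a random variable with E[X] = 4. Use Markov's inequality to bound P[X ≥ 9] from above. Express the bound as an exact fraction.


μ = E[X] = 4, a = 9.
Markov: P[X ≥ 9] ≤ μ/a = (4)/9 = 4/9.
Numerically: ≈ 0.444.
(Since a = 9 > μ = 4.000, the bound 4/9 is < 1 and informative.)

P[X ≥ 9] ≤ 4/9 ≈ 0.444.


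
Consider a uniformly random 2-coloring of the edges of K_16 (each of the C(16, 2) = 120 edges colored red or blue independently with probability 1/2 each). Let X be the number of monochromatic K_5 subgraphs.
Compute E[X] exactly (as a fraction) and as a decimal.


Let X = Σ_S X_S over the C(16, 5) = 4368 subsets S of size 5, where X_S = 1 if the K_5 on S is monochromatic.
For a fixed S, the K_5 on S has C(5, 2) = 10 edges. P[all 10 edges red] = (1/2)^10, and likewise for blue, so P[monochromatic] = 2·(1/2)^10 = 2^{1 − 10} = 1/512.
Summing: E[X] = C(16, 5) · 2^{1 − 10} = 4368 · 1/512 = 273/32.
Numerically: E[X] ≈ 8.531250.

E[X] = C(16,5)·2^(1−C(5,2)) = 273/32 ≈ 8.531250.


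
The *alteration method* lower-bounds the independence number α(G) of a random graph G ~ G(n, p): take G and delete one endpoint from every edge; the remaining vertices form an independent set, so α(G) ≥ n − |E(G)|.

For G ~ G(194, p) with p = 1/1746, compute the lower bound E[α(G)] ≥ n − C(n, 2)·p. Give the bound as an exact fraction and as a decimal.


E[|E(G)|] = C(194, 2)·p = 18721 · (1/1746) = 193/18.
E[α(G)] ≥ n − E[|E(G)|] = 194 − 193/18 = 3299/18.
Numerically: ≈ 183.278.
(This is only a lower bound; the true E[α(G)] may be larger.)

E[α(G)] ≥ 3299/18 ≈ 183.278.


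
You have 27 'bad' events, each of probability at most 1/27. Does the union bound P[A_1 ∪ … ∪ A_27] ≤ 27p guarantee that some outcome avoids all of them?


Union bound: P[∪_{i=1}^{27} A_i] ≤ Σ_i P[A_i] ≤ 27·p = 27·(1/27) = 1.
Numerically: 1 ≈ 1.000000.
Is 1 < 1? NO.
Since the bound 1 is ≥ 1, the union bound is uninformative here; it does NOT by itself certify existence.

27·p = 1 ≈ 1.000000; existence NOT certified by the union bound.


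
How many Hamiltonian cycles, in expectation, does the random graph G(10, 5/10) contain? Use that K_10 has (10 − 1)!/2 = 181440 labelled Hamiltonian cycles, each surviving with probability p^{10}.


K_10 has (10 − 1)!/2 = 181440 labelled Hamiltonian cycles.
For each such Hamiltonian cycle H, let X_H = 1 if all 10 edges of H are present in G. Then P[X_H = 1] = p^{10} = (1/2)^{10} = 1/1024.
By linearity: E[X] = Σ_H E[X_H] = 181440 · p^{10} = 181440 · 1/1024 = 2835/16.
Numerically: E[X] ≈ 177.

E[X] = 181440 · (1/2)^{10} = 2835/16 ≈ 177.


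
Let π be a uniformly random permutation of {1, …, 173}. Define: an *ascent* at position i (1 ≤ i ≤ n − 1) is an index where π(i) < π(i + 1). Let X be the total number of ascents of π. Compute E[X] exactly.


Write X = Σ X_I over i = 1, …, 172, with X_I the indicator of one ascent.
There are 172 indicators.
For each fixed i, the pair (π(i), π(i+1)) is a uniformly random ordered pair of distinct values from {1, …, 173}; by symmetry P[π(i) < π(i+1)] = 1/2.
By linearity: E[X] = 172 · (1/2) = (173 − 1) · (1/2) = 86 ≈ 86.0000.

E[X] = 86 = 86.0000.


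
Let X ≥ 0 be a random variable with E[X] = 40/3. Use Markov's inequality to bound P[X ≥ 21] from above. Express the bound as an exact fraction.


μ = E[X] = 40/3, a = 21.
Markov: P[X ≥ 21] ≤ μ/a = (40/3)/21 = 40/63.
Numerically: ≈ 0.6349.
(Since a = 21 > μ = 13.3333, the bound 40/63 is < 1 and informative.)

P[X ≥ 21] ≤ 40/63 ≈ 0.6349.


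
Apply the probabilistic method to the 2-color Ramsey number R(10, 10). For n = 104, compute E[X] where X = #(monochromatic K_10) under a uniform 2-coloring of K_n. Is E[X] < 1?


E[X] = C(104, 10) · 2^{1 − 45} = 26100986351440 · 2^{−44} = 26100986351440/17592186044416.
As a reduced fraction: E[X] = 1631311646965/1099511627776 ≈ 1.4836693.
Is E[X] < 1? NO.
Since E[X] ≥ 1, the first-moment bound is inconclusive at n = 104; it does NOT by itself certify R(10, 10) > 104.

E[X] = 1631311646965/1099511627776 ≈ 1.4836693; E[X] ≥ 1; first-moment method inconclusive here.


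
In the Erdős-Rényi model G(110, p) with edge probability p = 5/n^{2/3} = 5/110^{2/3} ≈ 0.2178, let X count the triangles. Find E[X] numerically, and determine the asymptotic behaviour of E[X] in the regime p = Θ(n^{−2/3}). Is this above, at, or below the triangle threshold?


Number of potential triangles: C(110, 3) = 215820.
Each occurs with probability p³ ≈ (0.2178)³ ≈ 1.033058e-02.
By linearity: E[X] = C(110, 3)·p³ ≈ 215820 · 1.033058e-02 ≈ 2229.5455.
Since α = 2/3 < 1, p = c/n^{2/3} ≫ 1/n is above the triangle threshold p ~ 1/n. Asymptotically E[X] ~ (c³/6)·n^{3(1−α)} = (5³/6)·n^{1} → ∞; triangles are abundant w.h.p.

E[X] ≈ 2229.5455; in regime p = Θ(1/n^{2/3}) E[X] diverges (above the triangle threshold p ~ 1/n).


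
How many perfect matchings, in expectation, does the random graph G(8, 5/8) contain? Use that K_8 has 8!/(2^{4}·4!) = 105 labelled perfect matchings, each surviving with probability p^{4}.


K_8 has 8!/(2^{4}·4!) = 105 labelled perfect matchings.
For each such perfect matching H, let X_H = 1 if all 4 edges of H are present in G. Then P[X_H = 1] = p^{4} = (5/8)^{4} = 625/4096.
Summing the indicators: E[X] = Σ_H E[X_H] = 105 · p^{4} = 105 · 625/4096 = 65625/4096.
Numerically: E[X] ≈ 16.022.

E[X] = 105 · (5/8)^{4} = 65625/4096 ≈ 16.022.


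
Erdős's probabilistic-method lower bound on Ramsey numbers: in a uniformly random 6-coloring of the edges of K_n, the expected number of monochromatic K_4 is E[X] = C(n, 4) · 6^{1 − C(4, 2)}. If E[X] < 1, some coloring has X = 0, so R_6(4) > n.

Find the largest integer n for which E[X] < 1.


We need C(n, 4) · 6^{1 − 6} < 1, i.e. C(n, 4) < 6^{6 − 1} = 7776.
Check values of n near the boundary:
  n = 17: C(17, 4) = 2380; 2380 < 7776? YES
  n = 18: C(18, 4) = 3060; 3060 < 7776? YES
  n = 19: C(19, 4) = 3876; 3876 < 7776? YES
  n = 20: C(20, 4) = 4845; 4845 < 7776? YES
  n = 21: C(21, 4) = 5985; 5985 < 7776? YES
  n = 22: C(22, 4) = 7315; 7315 < 7776? YES
  n = 23: C(23, 4) = 8855; 8855 < 7776? NO
  n = 24: C(24, 4) = 10626; 10626 < 7776? NO
The largest n with C(n, 4) < 7776 is n = 22 (where E[X] = 7315/7776 ≈ 0.9407). Hence R_6(4) > 22, i.e. R_6(4) ≥ 23.

Largest n = 22; hence R_6(4) > 22.


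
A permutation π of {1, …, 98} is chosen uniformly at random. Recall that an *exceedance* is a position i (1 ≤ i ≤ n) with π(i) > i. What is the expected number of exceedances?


Write X = Σ_{i=1}^{98} X_i, where X_i = 1_{π(i) > i}.
For each fixed i, π(i) is uniform over {1, …, 98} (marginal of a uniform permutation), so P[π(i) > i] = (n − i)/n. Summing: Σ_{i=1}^{98} (n − i)/n = (0 + 1 + … + 97)/98 = 98(98 − 1)/(2·98) = (98 − 1)/2.
Hence E[X] = Σ_{i=1}^{98} (98 − i)/98 = 97/2 ≈ 48.500.

E[X] = 97/2 = 48.500.


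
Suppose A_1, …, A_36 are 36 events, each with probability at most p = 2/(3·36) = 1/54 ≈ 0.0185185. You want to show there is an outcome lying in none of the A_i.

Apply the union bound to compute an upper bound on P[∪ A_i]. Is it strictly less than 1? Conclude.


Union bound: P[∪_{i=1}^{36} A_i] ≤ Σ_i P[A_i] ≤ 36·p = 36·(1/54) = 2/3.
Numerically: 2/3 ≈ 0.6666667.
Is 2/3 < 1? YES.
Since P[∪ A_i] ≤ 2/3 < 1, the complement has P[∩ A_i^c] ≥ 1 − 2/3 = 1/3 > 0, so some outcome avoids every A_i.

36·p = 2/3 ≈ 0.6666667; existence CERTIFIED by the union bound.


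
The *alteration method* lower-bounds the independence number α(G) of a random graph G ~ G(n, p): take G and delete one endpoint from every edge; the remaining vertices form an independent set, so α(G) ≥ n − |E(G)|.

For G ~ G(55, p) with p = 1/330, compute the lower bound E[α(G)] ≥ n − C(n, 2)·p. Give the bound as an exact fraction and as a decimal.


E[|E(G)|] = C(55, 2)·p = 1485 · (1/330) = 9/2.
E[α(G)] ≥ n − E[|E(G)|] = 55 − 9/2 = 101/2.
Numerically: ≈ 50.500000.
(This is only a lower bound; the true E[α(G)] may be larger.)

E[α(G)] ≥ 101/2 ≈ 50.500000.


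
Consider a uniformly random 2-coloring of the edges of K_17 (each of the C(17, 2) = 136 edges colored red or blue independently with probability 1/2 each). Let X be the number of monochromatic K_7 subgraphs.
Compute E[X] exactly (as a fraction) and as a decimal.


Let X = Σ_S X_S over the C(17, 7) = 19448 subsets S of size 7, where X_S = 1 if the K_7 on S is monochromatic.
For a fixed S, the K_7 on S has C(7, 2) = 21 edges. P[all 21 edges red] = (1/2)^21, and likewise for blue, so P[monochromatic] = 2·(1/2)^21 = 2^{1 − 21} = 1/1048576.
Summing: E[X] = C(17, 7) · 2^{1 − 21} = 19448 · 1/1048576 = 2431/131072.
Numerically: E[X] ≈ 0.019.

E[X] = C(17,7)·2^(1−C(7,2)) = 2431/131072 ≈ 0.019.


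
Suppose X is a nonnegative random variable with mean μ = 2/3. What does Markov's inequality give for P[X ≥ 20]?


μ = E[X] = 2/3, a = 20.
Markov: P[X ≥ 20] ≤ μ/a = (2/3)/20 = 1/30.
Numerically: ≈ 0.033333.
(Since a = 20 > μ = 0.666667, the bound 1/30 is < 1 and informative.)

P[X ≥ 20] ≤ 1/30 ≈ 0.033333.


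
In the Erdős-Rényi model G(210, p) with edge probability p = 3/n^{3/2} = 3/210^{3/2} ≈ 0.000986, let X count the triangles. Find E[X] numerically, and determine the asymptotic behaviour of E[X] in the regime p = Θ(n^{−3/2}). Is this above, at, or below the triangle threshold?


Number of potential triangles: C(210, 3) = 1521520.
Each occurs with probability p³ ≈ (0.000986)³ ≈ 9.58025e-10.
By linearity: E[X] = C(210, 3)·p³ ≈ 1521520 · 9.58025e-10 ≈ 0.001.
Since α = 3/2 > 1, p = c/n^{3/2} = o(1/n) is below the triangle threshold p ~ 1/n. Asymptotically E[X] ~ (c³/6)·n^{3(1−α)} = (3³/6)·n^{-1.5} → 0, so by Markov's inequality G has no triangles w.h.p.

E[X] ≈ 0.001; in regime p = Θ(1/n^{3/2}) E[X] tends to 0 (below the triangle threshold p ~ 1/n).


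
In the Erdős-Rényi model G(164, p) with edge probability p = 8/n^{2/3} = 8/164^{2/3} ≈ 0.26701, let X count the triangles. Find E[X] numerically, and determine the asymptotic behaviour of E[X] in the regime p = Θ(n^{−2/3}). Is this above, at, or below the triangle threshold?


Number of potential triangles: C(164, 3) = 721764.
Each occurs with probability p³ ≈ (0.26701)³ ≈ 1.90362879e-02.
By linearity: E[X] = C(164, 3)·p³ ≈ 721764 · 1.90362879e-02 ≈ 13739.707317.
Since α = 2/3 < 1, p = c/n^{2/3} ≫ 1/n is above the triangle threshold p ~ 1/n. Asymptotically E[X] ~ (c³/6)·n^{3(1−α)} = (8³/6)·n^{1} → ∞; triangles are abundant w.h.p.

E[X] ≈ 13739.707317; in regime p = Θ(1/n^{2/3}) E[X] diverges (above the triangle threshold p ~ 1/n).


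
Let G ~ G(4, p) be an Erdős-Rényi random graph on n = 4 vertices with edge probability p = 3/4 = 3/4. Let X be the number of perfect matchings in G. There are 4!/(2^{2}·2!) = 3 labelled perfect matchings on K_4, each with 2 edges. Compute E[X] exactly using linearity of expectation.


K_4 has 4!/(2^{2}·2!) = 3 labelled perfect matchings.
For each such perfect matching H, let X_H = 1 if all 2 edges of H are present in G. Then P[X_H = 1] = p^{2} = (3/4)^{2} = 9/16.
By linearity of expectation: E[X] = Σ_H E[X_H] = 3 · p^{2} = 3 · 9/16 = 27/16.
Numerically: E[X] ≈ 1.6875.

E[X] = 3 · (3/4)^{2} = 27/16 ≈ 1.6875.


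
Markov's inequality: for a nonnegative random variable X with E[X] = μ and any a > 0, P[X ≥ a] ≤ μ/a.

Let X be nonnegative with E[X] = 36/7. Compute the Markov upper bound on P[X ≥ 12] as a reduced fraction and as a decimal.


μ = E[X] = 36/7, a = 12.
Markov: P[X ≥ 12] ≤ μ/a = (36/7)/12 = 3/7.
Numerically: ≈ 0.428571.
(Since a = 12 > μ = 5.142857, the bound 3/7 is < 1 and informative.)

P[X ≥ 12] ≤ 3/7 ≈ 0.428571.


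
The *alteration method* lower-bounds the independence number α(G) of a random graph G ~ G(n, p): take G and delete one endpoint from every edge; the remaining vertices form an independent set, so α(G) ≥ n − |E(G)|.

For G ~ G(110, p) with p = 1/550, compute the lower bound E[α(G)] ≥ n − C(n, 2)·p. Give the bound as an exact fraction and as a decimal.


E[|E(G)|] = C(110, 2)·p = 5995 · (1/550) = 109/10.
E[α(G)] ≥ n − E[|E(G)|] = 110 − 109/10 = 991/10.
Numerically: ≈ 99.10000.
(This is only a lower bound; the true E[α(G)] may be larger.)

E[α(G)] ≥ 991/10 ≈ 99.10000.


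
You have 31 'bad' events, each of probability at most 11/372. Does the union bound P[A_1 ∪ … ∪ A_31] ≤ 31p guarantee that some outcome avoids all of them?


Union bound: P[∪_{i=1}^{31} A_i] ≤ Σ_i P[A_i] ≤ 31·p = 31·(11/372) = 11/12.
Numerically: 11/12 ≈ 0.9167.
Is 11/12 < 1? YES.
Since P[∪ A_i] ≤ 11/12 < 1, the complement has P[∩ A_i^c] ≥ 1 − 11/12 = 1/12 > 0, so some outcome avoids every A_i.

31·p = 11/12 ≈ 0.9167; existence CERTIFIED by the union bound.


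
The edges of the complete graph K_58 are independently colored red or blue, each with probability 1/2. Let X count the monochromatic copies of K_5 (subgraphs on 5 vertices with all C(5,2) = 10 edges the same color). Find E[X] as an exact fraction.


Let X = Σ_S X_S over the C(58, 5) = 4582116 subsets S of size 5, where X_S = 1 if the K_5 on S is monochromatic.
For a fixed S, the K_5 on S has C(5, 2) = 10 edges. P[all 10 edges red] = (1/2)^10, and likewise for blue, so P[monochromatic] = 2·(1/2)^10 = 2^{1 − 10} = 1/512.
By linearity: E[X] = C(58, 5) · 2^{1 − 10} = 4582116 · 1/512 = 1145529/128.
Numerically: E[X] ≈ 8949.44531.

E[X] = C(58,5)·2^(1−C(5,2)) = 1145529/128 ≈ 8949.44531.
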